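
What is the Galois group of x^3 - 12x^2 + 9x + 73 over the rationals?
C_3 (also written C3)

The polynomial is an irreducible cubic over Q and its discriminant is 227529 = 477^2, a perfect square. For an irreducible cubic, a square discriminant forces the Galois group to be A_3, the cyclic group of order 3.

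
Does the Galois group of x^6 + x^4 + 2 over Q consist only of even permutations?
The polynomial is irreducible of degree 6 over Q. Its discriminant is -1722368, which is not a perfect square. A Galois group lies in the alternating group exactly when the discriminant is a square in Q, so the Galois group (S_4 x C_2) is not contained in A_6.

No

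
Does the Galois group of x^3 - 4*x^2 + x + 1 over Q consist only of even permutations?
The polynomial is irreducible of degree 3 over Q. Its discriminant is 169 = 13^2, a perfect square. A Galois group lies in the alternating group exactly when the discriminant is a square in Q, so the Galois group (C_3) is contained in A_3.

Yes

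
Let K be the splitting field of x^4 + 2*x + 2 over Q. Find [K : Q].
24

The degree of the splitting field over Q equals the order of the Galois group, so first determine the group. The polynomial is an irreducible quartic over Q and its discriminant is 1616, which is not a perfect square, so the Galois group is not contained in A_4. The resolvent cubic y^3 - 8*y - 4 is irreducible over Q. An irreducible resolvent with non-square discriminant gives S_4. The Galois group S_4 (4T5) has order 24, so the splitting field has degree 24 over Q.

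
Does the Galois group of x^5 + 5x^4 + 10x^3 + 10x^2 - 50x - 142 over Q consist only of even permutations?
Yes

The polynomial is irreducible of degree 5 over Q. Its discriminant is 58564000000 = 242000^2, a perfect square. A Galois group lies in the alternating group exactly when the discriminant is a square in Q, so the Galois group (A_5) is contained in A_5.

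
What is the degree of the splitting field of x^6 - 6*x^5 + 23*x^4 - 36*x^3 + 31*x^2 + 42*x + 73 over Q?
72

The degree of the splitting field over Q equals the order of the Galois group, so first determine the group. The polynomial f is an irreducible sextic over Q, so G = Gal(f/Q) is one of the 16 transitive subgroups 6T1, ..., 6T16 of S_6. The discriminant of f is -201485505789952, which is not a perfect square, so G is not contained in A_6. The transitive groups of degree 6 not contained in A_6 are: C_6 (6T1, order 6), S_3 (6T2, order 6), D_6 (6T3, order 12), C_3 x S_3 (6T5, order 18), A_4 x C_2 (6T6, order 24), S_4 (6T8, order 24), S_3 x S_3 (6T9, order 36), S_4 x C_2 (6T11, order 48), (S_3 x S_3) : C_2 (6T13, order 72), PGL(2,5) (6T14, order 120), S_6 (6T16, order 720). By Dedekind's theorem, for a prime p not dividing disc(f) the degrees of the irreducible factors of f mod p form the cycle type of an element of G. Factoring f modulo the 29 such primes p <= 113 (skipping 2, which divides the discriminant), each new pattern first appears at: mod 3: f = (x^6 + 2x^4 + x^2 + 1), pattern 6; mod 5: f = (x + 2)(x^2 + 2)(x^3 + 2x^2 + 2x + 2), pattern 3+2+1; mod 7: f = (x^2 + 3x + 6)(x^4 + 5x^3 + 2x^2 + 5x + 4), pattern 4+2; mod 17: f = (x^3 + 14x^2 + 7x + 1)(x^3 + 14x^2 + 7x + 5), pattern 3+3; mod 19: f = (x^2 + 3x + 16)(x^2 + 11x + 17)(x^2 + 18x + 9), pattern 2+2+2; mod 37: f = (x + 4)(x + 30)(x^2 + 4x + 35)(x^2 + 30x + 35), pattern 2+2+1+1; mod 41: f = (x + 2)(x + 3)(x + 33)(x^3 + 38x^2 + 7x + 13), pattern 3+1+1+1; mod 113: f = (x + 21)(x + 41)(x + 44)(x + 45)(x^2 + 69x + 3), pattern 2+1+1+1+1. No other pattern occurs in this range, so the set of observed cycle types is {6, 3+2+1, 4+2, 3+3, 2+2+2, 2+2+1+1, 3+1+1+1, 2+1+1+1+1}. The candidates containing elements of all these cycle types are (S_3 x S_3) : C_2 (6T13) of order 72, S_6 (6T16) of order 720; the others are excluded. The observed types are precisely the cycle types that occur in (S_3 x S_3) : C_2 (6T13) (apart from the identity). Each of the other remaining candidates has further cycle types, and by the Chebotarev density theorem the matching factorization patterns would occur for a proportion of primes equal to their share of the group: S_6 (6T16) additionally contains elements of type 5+1, 4+1+1 (234 of its 720 elements, about 32% of primes). None of the 29 primes tested shows any such pattern (for each of these groups the chance of that is below 10^-4), which rules them out. Hence G = (S_3 x S_3) : C_2 (6T13), of order 72. The Galois group (S_3 x S_3) : C_2 (6T13) has order 72, so the splitting field has degree 72 over Q.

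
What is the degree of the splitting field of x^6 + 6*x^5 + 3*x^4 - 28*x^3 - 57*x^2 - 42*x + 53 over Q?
The degree of the splitting field over Q equals the order of the Galois group, so first determine the group. The polynomial f is an irreducible sextic over Q, so G = Gal(f/Q) is one of the 16 transitive subgroups 6T1, ..., 6T16 of S_6. The discriminant of f is -450868486864896, which is not a perfect square, so G is not contained in A_6. The transitive groups of degree 6 not contained in A_6 are: C_6 (6T1, order 6), S_3 (6T2, order 6), D_6 (6T3, order 12), C_3 x S_3 (6T5, order 18), A_4 x C_2 (6T6, order 24), S_4 (6T8, order 24), S_3 x S_3 (6T9, order 36), S_4 x C_2 (6T11, order 48), (S_3 x S_3) : C_2 (6T13, order 72), PGL(2,5) (6T14, order 120), S_6 (6T16, order 720). By Dedekind's theorem, for a prime p not dividing disc(f) the degrees of the irreducible factors of f mod p form the cycle type of an element of G. Factoring f modulo the 33 such primes p <= 149 (skipping 2, 3, which divide the discriminant), each new pattern first appears at: mod 5: f = (x^3 + 3x + 3)(x^3 + x^2 + 1), pattern 3+3; mod 7: f = (x^6 + 6x^5 + 3x^4 + 6x^2 + 4), pattern 6; mod 17: f = (x + 5)(x + 14)(x^2 + 2x + 8)(x^2 + 2x + 15), pattern 2+2+1+1; mod 19: f = (x + 6)(x + 8)(x + 13)(x + 15)(x^2 + 2x + 6), pattern 2+1+1+1+1; mod 71: f = (x^2 + 2x + 4)(x^2 + 2x + 19)(x^2 + 2x + 39), pattern 2+2+2. No other pattern occurs in this range, so the set of observed cycle types is {3+3, 6, 2+2+1+1, 2+1+1+1+1, 2+2+2}. The candidates containing elements of all these cycle types are A_4 x C_2 (6T6) of order 24, S_4 x C_2 (6T11) of order 48, (S_3 x S_3) : C_2 (6T13) of order 72, S_6 (6T16) of order 720; the others are excluded. The observed types are precisely the cycle types that occur in A_4 x C_2 (6T6) (apart from the identity). Each of the other remaining candidates has further cycle types, and by the Chebotarev density theorem the matching factorization patterns would occur for a proportion of primes equal to their share of the group: S_4 x C_2 (6T11) additionally contains elements of type 4+2, 4+1+1 (12 of its 48 elements, about 25% of primes); (S_3 x S_3) : C_2 (6T13) additionally contains elements of type 4+2, 3+2+1, 3+1+1+1 (34 of its 72 elements, about 47% of primes); S_6 (6T16) additionally contains elements of type 5+1, 4+2, 4+1+1, 3+2+1, 3+1+1+1 (484 of its 720 elements, about 67% of primes). None of the 33 primes tested shows any such pattern (for each of these groups the chance of that is below 10^-4), which rules them out. Hence G = A_4 x C_2 (6T6), of order 24. The Galois group A_4 x C_2 (6T6) has order 24, so the splitting field has degree 24 over Q.

24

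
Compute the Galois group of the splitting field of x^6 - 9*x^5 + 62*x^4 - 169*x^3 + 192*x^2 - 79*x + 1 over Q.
S_4 (order 24)

The polynomial f is an irreducible sextic over Q, so G = Gal(f/Q) is one of the 16 transitive subgroups 6T1, ..., 6T16 of S_6. The discriminant of f is 369260370000, which is not a perfect square, so G is not contained in A_6. The transitive groups of degree 6 not contained in A_6 are: C_6 (6T1, order 6), S_3 (6T2, order 6), D_6 (6T3, order 12), C_3 x S_3 (6T5, order 18), A_4 x C_2 (6T6, order 24), S_4 (6T8, order 24), S_3 x S_3 (6T9, order 36), S_4 x C_2 (6T11, order 48), (S_3 x S_3) : C_2 (6T13, order 72), PGL(2,5) (6T14, order 120), S_6 (6T16, order 720). By Dedekind's theorem, for a prime p not dividing disc(f) the degrees of the irreducible factors of f mod p form the cycle type of an element of G. Factoring f modulo the 22 such primes p <= 101 (skipping 2, 3, 5, 37, which divide the discriminant), each new pattern first appears at: mod 7: f = (x^3 + 2)(x^3 + 5x^2 + 6x + 4), pattern 3+3; mod 13: f = (x^2 + 7)(x^2 + 7x + 4)(x^2 + 10x + 7), pattern 2+2+2; mod 17: f = (x + 3)(x + 14)(x^4 + 8x^3 + 3x^2 + 5x + 15), pattern 4+1+1; mod 67: f = (x + 32)(x + 53)(x^2 + 15x + 29)(x^2 + 25x + 56), pattern 2+2+1+1. No other pattern occurs in this range, so the set of observed cycle types is {3+3, 2+2+2, 4+1+1, 2+2+1+1}. The candidates containing elements of all these cycle types are S_4 (6T8) of order 24, S_4 x C_2 (6T11) of order 48, PGL(2,5) (6T14) of order 120, S_6 (6T16) of order 720; the others are excluded. The observed types are precisely the cycle types that occur in S_4 (6T8) (apart from the identity). Each of the other remaining candidates has further cycle types, and by the Chebotarev density theorem the matching factorization patterns would occur for a proportion of primes equal to their share of the group: S_4 x C_2 (6T11) additionally contains elements of type 6, 4+2, 2+1+1+1+1 (17 of its 48 elements, about 35% of primes); PGL(2,5) (6T14) additionally contains elements of type 6, 5+1 (44 of its 120 elements, about 37% of primes); S_6 (6T16) additionally contains elements of type 6, 5+1, 4+2, 3+2+1, 3+1+1+1, 2+1+1+1+1 (529 of its 720 elements, about 73% of primes). None of the 22 primes tested shows any such pattern (for each of these groups the chance of that is below 10^-4), which rules them out. Hence G = S_4 (6T8), of order 24.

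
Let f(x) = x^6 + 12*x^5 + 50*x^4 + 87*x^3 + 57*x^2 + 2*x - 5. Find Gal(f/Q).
PSL(2,5), A_5 acting on 6 points

The polynomial f is an irreducible sextic over Q, so G = Gal(f/Q) is one of the 16 transitive subgroups 6T1, ..., 6T16 of S_6. The discriminant of f is 30991489 = 5567^2, a perfect square, so G is contained in A_6. The transitive groups of degree 6 contained in A_6 are: A_4 (6T4, order 12), S_4 (6T7, order 24), (C_3 x C_3) : C_4 (6T10, order 36), PSL(2,5) (6T12, order 60), A_6 (6T15, order 360). By Dedekind's theorem, for a prime p not dividing disc(f) the degrees of the irreducible factors of f mod p form the cycle type of an element of G. Factoring f modulo the 21 such primes p <= 79 (skipping 19, which divides the discriminant), each new pattern first appears at: mod 2: f = (x + 1)(x^5 + x^4 + x^3 + x + 1), pattern 5+1; mod 7: f = (x^3 + x^2 + 3x + 5)(x^3 + 4x^2 + x + 6), pattern 3+3; mod 61: f = (x + 4)(x + 26)(x^2 + 50x + 13)(x^2 + 54x + 30), pattern 2+2+1+1. No other pattern occurs in this range, so the set of observed cycle types is {5+1, 3+3, 2+2+1+1}. The candidates containing elements of all these cycle types are PSL(2,5) (6T12) of order 60, A_6 (6T15) of order 360; the others are excluded. The observed types are precisely the cycle types that occur in PSL(2,5) (6T12) (apart from the identity). Each of the other remaining candidates has further cycle types, and by the Chebotarev density theorem the matching factorization patterns would occur for a proportion of primes equal to their share of the group: A_6 (6T15) additionally contains elements of type 4+2, 3+1+1+1 (130 of its 360 elements, about 36% of primes). None of the 21 primes tested shows any such pattern (for each of these groups the chance of that is below 10^-4), which rules them out. Hence G = PSL(2,5) (6T12), of order 60.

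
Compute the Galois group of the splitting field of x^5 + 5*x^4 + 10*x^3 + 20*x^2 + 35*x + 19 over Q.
F_20 (also written F20)

The polynomial f is an irreducible quintic over Q, so G = Gal(f/Q) is a transitive subgroup of S_5: one of C_5 (5T1, order 5), D_5 (5T2, order 10), F_20 (5T3, order 20), A_5 (5T4, order 60) or S_5 (5T5, order 120). The discriminant of f is 18050000, which is not a perfect square, so G is not contained in A_5. The transitive groups of degree 5 not contained in A_5 are: F_20 (5T3, order 20), S_5 (5T5, order 120). By Dedekind's theorem, for a prime p not dividing disc(f) the degrees of the irreducible factors of f mod p form the cycle type of an element of G. Factoring f modulo the 18 such primes p <= 73 (skipping 2, 5, 19, which divide the discriminant), each new pattern first appears at: mod 3: f = (x + 2)(x^4 + x^2 + 2), pattern 4+1; mod 11: f = (x^5 + 5x^4 + 10x^3 + 9x^2 + 2x + 8), pattern 5; mod 29: f = (x + 16)(x^2 + 20x + 5)(x^2 + 27x + 18), pattern 2+2+1. No other pattern occurs in this range, so the set of observed cycle types is {4+1, 5, 2+2+1}. The candidates containing elements of all these cycle types are F_20 (5T3) of order 20, S_5 (5T5) of order 120; the others are excluded. The observed types are precisely the cycle types that occur in F_20 (5T3) (apart from the identity). Each of the other remaining candidates has further cycle types, and by the Chebotarev density theorem the matching factorization patterns would occur for a proportion of primes equal to their share of the group: S_5 (5T5) additionally contains elements of type 3+2, 3+1+1, 2+1+1+1 (50 of its 120 elements, about 42% of primes). None of the 18 primes tested shows any such pattern (for each of these groups the chance of that is below 10^-4), which rules them out. Hence G = F_20 (5T3), of order 20.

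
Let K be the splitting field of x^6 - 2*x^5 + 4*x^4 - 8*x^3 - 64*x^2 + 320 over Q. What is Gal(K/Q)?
(C_3 x C_3) : C_4

The polynomial f is an irreducible sextic over Q, so G = Gal(f/Q) is one of the 16 transitive subgroups 6T1, ..., 6T16 of S_6. The discriminant of f is 564385546240000 = 23756800^2, a perfect square, so G is contained in A_6. The transitive groups of degree 6 contained in A_6 are: A_4 (6T4, order 12), S_4 (6T7, order 24), (C_3 x C_3) : C_4 (6T10, order 36), PSL(2,5) (6T12, order 60), A_6 (6T15, order 360). By Dedekind's theorem, for a prime p not dividing disc(f) the degrees of the irreducible factors of f mod p form the cycle type of an element of G. Factoring f modulo the 19 such primes p <= 79 (skipping 2, 5, 29, which divide the discriminant), each new pattern first appears at: mod 3: f = (x^2 + 1)(x^4 + x^3 + 2), pattern 4+2; mod 11: f = (x^3 + 3x^2 + 10x + 7)(x^3 + 6x^2 + 9x + 8), pattern 3+3; mod 19: f = (x + 14)(x + 16)(x^2 + 11x + 1)(x^2 + 14x + 15), pattern 2+2+1+1; mod 61: f = (x + 5)(x + 38)(x + 52)(x^3 + 25x^2 + 22x + 23), pattern 3+1+1+1. No other pattern occurs in this range, so the set of observed cycle types is {4+2, 3+3, 2+2+1+1, 3+1+1+1}. The candidates containing elements of all these cycle types are (C_3 x C_3) : C_4 (6T10) of order 36, A_6 (6T15) of order 360; the others are excluded. The observed types are precisely the cycle types that occur in (C_3 x C_3) : C_4 (6T10) (apart from the identity). Each of the other remaining candidates has further cycle types, and by the Chebotarev density theorem the matching factorization patterns would occur for a proportion of primes equal to their share of the group: A_6 (6T15) additionally contains elements of type 5+1 (144 of its 360 elements, about 40% of primes). None of the 19 primes tested shows any such pattern (for each of these groups the chance of that is below 10^-4), which rules them out. Hence G = (C_3 x C_3) : C_4 (6T10), of order 36.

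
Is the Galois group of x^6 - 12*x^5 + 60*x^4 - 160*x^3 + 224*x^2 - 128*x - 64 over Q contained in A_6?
Yes

The polynomial is irreducible of degree 6 over Q. Its discriminant is 36352603193344 = 6029312^2, a perfect square. A Galois group lies in the alternating group exactly when the discriminant is a square in Q, so the Galois group (S_4) is contained in A_6.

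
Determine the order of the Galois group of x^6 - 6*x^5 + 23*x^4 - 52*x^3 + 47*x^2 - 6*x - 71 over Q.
12

The degree of the splitting field over Q equals the order of the Galois group, so first determine the group. The polynomial f is an irreducible sextic over Q, so G = Gal(f/Q) is one of the 16 transitive subgroups 6T1, ..., 6T16 of S_6. The discriminant of f is 164995463643136 = 12845056^2, a perfect square, so G is contained in A_6. The transitive groups of degree 6 contained in A_6 are: A_4 (6T4, order 12), S_4 (6T7, order 24), (C_3 x C_3) : C_4 (6T10, order 36), PSL(2,5) (6T12, order 60), A_6 (6T15, order 360). By Dedekind's theorem, for a prime p not dividing disc(f) the degrees of the irreducible factors of f mod p form the cycle type of an element of G. Factoring f modulo the 33 such primes p <= 149 (skipping 2, 7, which divide the discriminant), each new pattern first appears at: mod 3: f = (x^3 + x^2 + x + 2)(x^3 + 2x^2 + 2x + 2), pattern 3+3; mod 13: f = (x + 3)(x + 8)(x^2 + 11x + 6)(x^2 + 11x + 7), pattern 2+2+1+1. No other pattern occurs in this range, so the set of observed cycle types is {3+3, 2+2+1+1}. The candidates containing elements of all these cycle types are A_4 (6T4) of order 12, S_4 (6T7) of order 24, (C_3 x C_3) : C_4 (6T10) of order 36, PSL(2,5) (6T12) of order 60, A_6 (6T15) of order 360; the others are excluded. The observed types are precisely the cycle types that occur in A_4 (6T4) (apart from the identity). Each of the other remaining candidates has further cycle types, and by the Chebotarev density theorem the matching factorization patterns would occur for a proportion of primes equal to their share of the group: S_4 (6T7) additionally contains elements of type 4+2 (6 of its 24 elements, about 25% of primes); (C_3 x C_3) : C_4 (6T10) additionally contains elements of type 4+2, 3+1+1+1 (22 of its 36 elements, about 61% of primes); PSL(2,5) (6T12) additionally contains elements of type 5+1 (24 of its 60 elements, about 40% of primes); A_6 (6T15) additionally contains elements of type 5+1, 4+2, 3+1+1+1 (274 of its 360 elements, about 76% of primes). None of the 33 primes tested shows any such pattern (for each of these groups the chance of that is below 10^-4), which rules them out. Hence G = A_4 (6T4), of order 12. The Galois group A_4 (6T4) has order 12, so the splitting field has degree 12 over Q.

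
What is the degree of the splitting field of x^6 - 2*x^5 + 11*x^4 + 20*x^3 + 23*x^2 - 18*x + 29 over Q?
The degree of the splitting field over Q equals the order of the Galois group, so first determine the group. The polynomial f is an irreducible sextic over Q, so G = Gal(f/Q) is one of the 16 transitive subgroups 6T1, ..., 6T16 of S_6. The discriminant of f is -1154968245501952, which is not a perfect square, so G is not contained in A_6. The transitive groups of degree 6 not contained in A_6 are: C_6 (6T1, order 6), S_3 (6T2, order 6), D_6 (6T3, order 12), C_3 x S_3 (6T5, order 18), A_4 x C_2 (6T6, order 24), S_4 (6T8, order 24), S_3 x S_3 (6T9, order 36), S_4 x C_2 (6T11, order 48), (S_3 x S_3) : C_2 (6T13, order 72), PGL(2,5) (6T14, order 120), S_6 (6T16, order 720). By Dedekind's theorem, for a prime p not dividing disc(f) the degrees of the irreducible factors of f mod p form the cycle type of an element of G. Factoring f modulo the 37 such primes p <= 167 (skipping 2, 7, which divide the discriminant), each new pattern first appears at: mod 3: f = (x^6 + x^5 + 2x^4 + 2x^3 + 2x^2 + 2), pattern 6; mod 11: f = (x^3 + 3x^2 + 2x + 8)(x^3 + 6x^2 + 2x + 5), pattern 3+3; mod 13: f = (x^2 + x + 12)(x^2 + 3x + 5)(x^2 + 7x + 2), pattern 2+2+2; mod 29: f = (x)(x + 3)(x + 4)(x + 6)(x + 17)(x + 26), pattern 1+1+1+1+1+1. No other pattern occurs in this range, so the set of observed cycle types is {6, 3+3, 2+2+2, 1+1+1+1+1+1}. The candidates containing elements of all these cycle types are C_6 (6T1) of order 6, D_6 (6T3) of order 12, C_3 x S_3 (6T5) of order 18, A_4 x C_2 (6T6) of order 24, S_3 x S_3 (6T9) of order 36, S_4 x C_2 (6T11) of order 48, (S_3 x S_3) : C_2 (6T13) of order 72, PGL(2,5) (6T14) of order 120, S_6 (6T16) of order 720; the others are excluded. The observed types are precisely the cycle types that occur in C_6 (6T1). Each of the other remaining candidates has further cycle types, and by the Chebotarev density theorem the matching factorization patterns would occur for a proportion of primes equal to their share of the group: D_6 (6T3) additionally contains elements of type 2+2+1+1 (3 of its 12 elements, about 25% of primes); C_3 x S_3 (6T5) additionally contains elements of type 3+1+1+1 (4 of its 18 elements, about 22% of primes); A_4 x C_2 (6T6) additionally contains elements of type 2+2+1+1, 2+1+1+1+1 (6 of its 24 elements, about 25% of primes); S_3 x S_3 (6T9) additionally contains elements of type 3+1+1+1, 2+2+1+1 (13 of its 36 elements, about 36% of primes); S_4 x C_2 (6T11) additionally contains elements of type 4+2, 4+1+1, 2+2+1+1, 2+1+1+1+1 (24 of its 48 elements, about 50% of primes); (S_3 x S_3) : C_2 (6T13) additionally contains elements of type 4+2, 3+2+1, 3+1+1+1, 2+2+1+1, 2+1+1+1+1 (49 of its 72 elements, about 68% of primes); PGL(2,5) (6T14) additionally contains elements of type 5+1, 4+1+1, 2+2+1+1 (69 of its 120 elements, about 58% of primes); S_6 (6T16) additionally contains elements of type 5+1, 4+2, 4+1+1, 3+2+1, 3+1+1+1, 2+2+1+1, 2+1+1+1+1 (544 of its 720 elements, about 76% of primes). None of the 37 primes tested shows any such pattern (for each of these groups the chance of that is below 10^-4), which rules them out. Hence G = C_6 (6T1), of order 6. The Galois group C_6 (6T1) has order 6, so the splitting field has degree 6 over Q.

6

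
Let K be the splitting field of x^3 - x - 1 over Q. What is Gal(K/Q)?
S_3

The polynomial is an irreducible cubic over Q and its discriminant is -23, which is not a perfect square. For an irreducible cubic, a non-square discriminant gives Galois group S_3.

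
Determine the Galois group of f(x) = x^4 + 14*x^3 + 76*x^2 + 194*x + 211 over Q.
C_4 (also written C4)

The polynomial is an irreducible quartic over Q and its discriminant is 512000, which is not a perfect square, so the Galois group is not contained in A_4. The resolvent cubic y^3 - 76*y^2 + 1872*y - 14848 has exactly one rational root, so the Galois group is C_4 or D_4. The quartic becomes reducible over Q(sqrt(disc)), so the group is C_4.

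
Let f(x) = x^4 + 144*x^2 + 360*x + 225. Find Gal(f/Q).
The polynomial is an irreducible quartic over Q and its discriminant is 19712160000 = 140400^2, a perfect square, so the Galois group is contained in A_4. The resolvent cubic y^3 - 144*y^2 - 900*y splits completely over Q, which gives the Klein four-group V_4.

V_4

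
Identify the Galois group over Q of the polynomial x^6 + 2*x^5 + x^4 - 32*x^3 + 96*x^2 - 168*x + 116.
6T8: S_4

The polynomial f is an irreducible sextic over Q, so G = Gal(f/Q) is one of the 16 transitive subgroups 6T1, ..., 6T16 of S_6. The discriminant of f is -1080641454080000, which is not a perfect square, so G is not contained in A_6. The transitive groups of degree 6 not contained in A_6 are: C_6 (6T1, order 6), S_3 (6T2, order 6), D_6 (6T3, order 12), C_3 x S_3 (6T5, order 18), A_4 x C_2 (6T6, order 24), S_4 (6T8, order 24), S_3 x S_3 (6T9, order 36), S_4 x C_2 (6T11, order 48), (S_3 x S_3) : C_2 (6T13, order 72), PGL(2,5) (6T14, order 120), S_6 (6T16, order 720). By Dedekind's theorem, for a prime p not dividing disc(f) the degrees of the irreducible factors of f mod p form the cycle type of an element of G. Factoring f modulo the 22 such primes p <= 89 (skipping 2, 5, which divide the discriminant), each new pattern first appears at: mod 3: f = (x^3 + 2x + 1)(x^3 + 2x^2 + 2x + 2), pattern 3+3; mod 7: f = (x^2 + x + 6)(x^2 + 3x + 5)(x^2 + 5x + 2), pattern 2+2+2; mod 13: f = (x + 8)(x + 11)(x^4 + 9x^3 + 2x^2 + 9x + 9), pattern 4+1+1; mod 43: f = (x + 34)(x + 39)(x^2 + 23x + 11)(x^2 + 35x + 32), pattern 2+2+1+1. No other pattern occurs in this range, so the set of observed cycle types is {3+3, 2+2+2, 4+1+1, 2+2+1+1}. The candidates containing elements of all these cycle types are S_4 (6T8) of order 24, S_4 x C_2 (6T11) of order 48, PGL(2,5) (6T14) of order 120, S_6 (6T16) of order 720; the others are excluded. The observed types are precisely the cycle types that occur in S_4 (6T8) (apart from the identity). Each of the other remaining candidates has further cycle types, and by the Chebotarev density theorem the matching factorization patterns would occur for a proportion of primes equal to their share of the group: S_4 x C_2 (6T11) additionally contains elements of type 6, 4+2, 2+1+1+1+1 (17 of its 48 elements, about 35% of primes); PGL(2,5) (6T14) additionally contains elements of type 6, 5+1 (44 of its 120 elements, about 37% of primes); S_6 (6T16) additionally contains elements of type 6, 5+1, 4+2, 3+2+1, 3+1+1+1, 2+1+1+1+1 (529 of its 720 elements, about 73% of primes). None of the 22 primes tested shows any such pattern (for each of these groups the chance of that is below 10^-4), which rules them out. Hence G = S_4 (6T8), of order 24.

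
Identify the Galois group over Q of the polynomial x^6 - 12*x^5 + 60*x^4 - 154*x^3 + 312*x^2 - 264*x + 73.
S_3 (also written S3)

The polynomial f is an irreducible sextic over Q, so G = Gal(f/Q) is one of the 16 transitive subgroups 6T1, ..., 6T16 of S_6. The discriminant of f is -941328478973952, which is not a perfect square, so G is not contained in A_6. The transitive groups of degree 6 not contained in A_6 are: C_6 (6T1, order 6), S_3 (6T2, order 6), D_6 (6T3, order 12), C_3 x S_3 (6T5, order 18), A_4 x C_2 (6T6, order 24), S_4 (6T8, order 24), S_3 x S_3 (6T9, order 36), S_4 x C_2 (6T11, order 48), (S_3 x S_3) : C_2 (6T13, order 72), PGL(2,5) (6T14, order 120), S_6 (6T16, order 720). By Dedekind's theorem, for a prime p not dividing disc(f) the degrees of the irreducible factors of f mod p form the cycle type of an element of G. Factoring f modulo the 23 such primes p <= 103 (skipping 2, 3, 17, 67, which divide the discriminant), each new pattern first appears at: mod 5: f = (x^2 + 3)(x^2 + x + 2)(x^2 + 2x + 3), pattern 2+2+2; mod 7: f = (x^3 + x^2 + 3)(x^3 + x^2 + 3x + 1), pattern 3+3; mod 61: f = (x + 19)(x + 26)(x + 41)(x + 44)(x + 46)(x + 56), pattern 1+1+1+1+1+1. No other pattern occurs in this range, so the set of observed cycle types is {2+2+2, 3+3, 1+1+1+1+1+1}. The candidates containing elements of all these cycle types are C_6 (6T1) of order 6, S_3 (6T2) of order 6, D_6 (6T3) of order 12, C_3 x S_3 (6T5) of order 18, A_4 x C_2 (6T6) of order 24, S_4 (6T8) of order 24, S_3 x S_3 (6T9) of order 36, S_4 x C_2 (6T11) of order 48, (S_3 x S_3) : C_2 (6T13) of order 72, PGL(2,5) (6T14) of order 120, S_6 (6T16) of order 720; the others are excluded. The observed types are precisely the cycle types that occur in S_3 (6T2). Each of the other remaining candidates has further cycle types, and by the Chebotarev density theorem the matching factorization patterns would occur for a proportion of primes equal to their share of the group: C_6 (6T1) additionally contains elements of type 6 (2 of its 6 elements, about 33% of primes); D_6 (6T3) additionally contains elements of type 6, 2+2+1+1 (5 of its 12 elements, about 42% of primes); C_3 x S_3 (6T5) additionally contains elements of type 6, 3+1+1+1 (10 of its 18 elements, about 56% of primes); A_4 x C_2 (6T6) additionally contains elements of type 6, 2+2+1+1, 2+1+1+1+1 (14 of its 24 elements, about 58% of primes); S_4 (6T8) additionally contains elements of type 4+1+1, 2+2+1+1 (9 of its 24 elements, about 38% of primes); S_3 x S_3 (6T9) additionally contains elements of type 6, 3+1+1+1, 2+2+1+1 (25 of its 36 elements, about 69% of primes); S_4 x C_2 (6T11) additionally contains elements of type 6, 4+2, 4+1+1, 2+2+1+1, 2+1+1+1+1 (32 of its 48 elements, about 67% of primes); (S_3 x S_3) : C_2 (6T13) additionally contains elements of type 6, 4+2, 3+2+1, 3+1+1+1, 2+2+1+1, 2+1+1+1+1 (61 of its 72 elements, about 85% of primes); PGL(2,5) (6T14) additionally contains elements of type 6, 5+1, 4+1+1, 2+2+1+1 (89 of its 120 elements, about 74% of primes); S_6 (6T16) additionally contains elements of type 6, 5+1, 4+2, 4+1+1, 3+2+1, 3+1+1+1, 2+2+1+1, 2+1+1+1+1 (664 of its 720 elements, about 92% of primes). None of the 23 primes tested shows any such pattern (for each of these groups the chance of that is below 10^-4), which rules them out. Hence G = S_3 (6T2), of order 6.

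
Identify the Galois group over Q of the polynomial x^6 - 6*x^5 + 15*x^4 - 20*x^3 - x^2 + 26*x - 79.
S_4 (also written S4+)

The polynomial f is an irreducible sextic over Q, so G = Gal(f/Q) is one of the 16 transitive subgroups 6T1, ..., 6T16 of S_6. The discriminant of f is 36352603193344 = 6029312^2, a perfect square, so G is contained in A_6. The transitive groups of degree 6 contained in A_6 are: A_4 (6T4, order 12), S_4 (6T7, order 24), (C_3 x C_3) : C_4 (6T10, order 36), PSL(2,5) (6T12, order 60), A_6 (6T15, order 360). By Dedekind's theorem, for a prime p not dividing disc(f) the degrees of the irreducible factors of f mod p form the cycle type of an element of G. Factoring f modulo the 79 such primes p <= 419 (skipping 2, 23, which divide the discriminant), each new pattern first appears at: mod 3: f = (x^3 + x^2 + 2)(x^3 + 2x^2 + x + 1), pattern 3+3; mod 5: f = (x^2 + 3x + 3)(x^4 + x^3 + 4x^2 + 2), pattern 4+2; mod 19: f = (x + 8)(x + 9)(x^2 + 16x + 5)(x^2 + 18x + 3), pattern 2+2+1+1; mod 223: f = (x + 31)(x + 66)(x + 108)(x + 113)(x + 155)(x + 190), pattern 1+1+1+1+1+1. No other pattern occurs in this range, so the set of observed cycle types is {3+3, 4+2, 2+2+1+1, 1+1+1+1+1+1}. The candidates containing elements of all these cycle types are S_4 (6T7) of order 24, (C_3 x C_3) : C_4 (6T10) of order 36, A_6 (6T15) of order 360; the others are excluded. The observed types are precisely the cycle types that occur in S_4 (6T7). Each of the other remaining candidates has further cycle types, and by the Chebotarev density theorem the matching factorization patterns would occur for a proportion of primes equal to their share of the group: (C_3 x C_3) : C_4 (6T10) additionally contains elements of type 3+1+1+1 (4 of its 36 elements, about 11% of primes); A_6 (6T15) additionally contains elements of type 5+1, 3+1+1+1 (184 of its 360 elements, about 51% of primes). None of the 79 primes tested shows any such pattern (for each of these groups the chance of that is below 10^-4), which rules them out. Hence G = S_4 (6T7), of order 24.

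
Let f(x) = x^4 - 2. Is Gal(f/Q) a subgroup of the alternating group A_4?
The polynomial is irreducible of degree 4 over Q. Its discriminant is -2048, which is not a perfect square. A Galois group lies in the alternating group exactly when the discriminant is a square in Q, so the Galois group (D_4) is not contained in A_4.

No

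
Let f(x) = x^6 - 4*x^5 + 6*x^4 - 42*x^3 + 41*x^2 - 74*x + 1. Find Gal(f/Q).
A_4

The polynomial f is an irreducible sextic over Q, so G = Gal(f/Q) is one of the 16 transitive subgroups 6T1, ..., 6T16 of S_6. The discriminant of f is 1728393484898304 = 41573952^2, a perfect square, so G is contained in A_6. The transitive groups of degree 6 contained in A_6 are: A_4 (6T4, order 12), S_4 (6T7, order 24), (C_3 x C_3) : C_4 (6T10, order 36), PSL(2,5) (6T12, order 60), A_6 (6T15, order 360). By Dedekind's theorem, for a prime p not dividing disc(f) the degrees of the irreducible factors of f mod p form the cycle type of an element of G. Factoring f modulo the 33 such primes p <= 151 (skipping 2, 3, 7, which divide the discriminant), each new pattern first appears at: mod 5: f = (x^3 + x + 1)(x^3 + x^2 + 1), pattern 3+3; mod 13: f = (x + 1)(x + 3)(x^2 + 8x + 10)(x^2 + 10x + 10), pattern 2+2+1+1. No other pattern occurs in this range, so the set of observed cycle types is {3+3, 2+2+1+1}. The candidates containing elements of all these cycle types are A_4 (6T4) of order 12, S_4 (6T7) of order 24, (C_3 x C_3) : C_4 (6T10) of order 36, PSL(2,5) (6T12) of order 60, A_6 (6T15) of order 360; the others are excluded. The observed types are precisely the cycle types that occur in A_4 (6T4) (apart from the identity). Each of the other remaining candidates has further cycle types, and by the Chebotarev density theorem the matching factorization patterns would occur for a proportion of primes equal to their share of the group: S_4 (6T7) additionally contains elements of type 4+2 (6 of its 24 elements, about 25% of primes); (C_3 x C_3) : C_4 (6T10) additionally contains elements of type 4+2, 3+1+1+1 (22 of its 36 elements, about 61% of primes); PSL(2,5) (6T12) additionally contains elements of type 5+1 (24 of its 60 elements, about 40% of primes); A_6 (6T15) additionally contains elements of type 5+1, 4+2, 3+1+1+1 (274 of its 360 elements, about 76% of primes). None of the 33 primes tested shows any such pattern (for each of these groups the chance of that is below 10^-4), which rules them out. Hence G = A_4 (6T4), of order 12.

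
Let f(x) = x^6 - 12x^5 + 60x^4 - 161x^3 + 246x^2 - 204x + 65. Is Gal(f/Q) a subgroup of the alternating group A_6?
No

The polynomial is irreducible of degree 6 over Q. Its discriminant is 871199469, which is not a perfect square. A Galois group lies in the alternating group exactly when the discriminant is a square in Q, so the Galois group (S_3 x S_3) is not contained in A_6.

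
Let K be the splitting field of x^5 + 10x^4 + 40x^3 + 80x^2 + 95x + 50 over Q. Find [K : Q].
20

The degree of the splitting field over Q equals the order of the Galois group, so first determine the group. The polynomial f is an irreducible quintic over Q, so G = Gal(f/Q) is a transitive subgroup of S_5: one of C_5 (5T1, order 5), D_5 (5T2, order 10), F_20 (5T3, order 20), A_5 (5T4, order 60) or S_5 (5T5, order 120). The discriminant of f is 259200000, which is not a perfect square, so G is not contained in A_5. The transitive groups of degree 5 not contained in A_5 are: F_20 (5T3, order 20), S_5 (5T5, order 120). By Dedekind's theorem, for a prime p not dividing disc(f) the degrees of the irreducible factors of f mod p form the cycle type of an element of G. Factoring f modulo the 18 such primes p <= 73 (skipping 2, 3, 5, which divide the discriminant), each new pattern first appears at: mod 7: f = (x + 3)(x^4 + 5x^2 + 2x + 5), pattern 4+1; mod 11: f = (x + 7)(x^2 + x + 7)(x^2 + 2x + 10), pattern 2+2+1; mod 19: f = (x^5 + 10x^4 + 2x^3 + 4x^2 + 12), pattern 5. No other pattern occurs in this range, so the set of observed cycle types is {4+1, 2+2+1, 5}. The candidates containing elements of all these cycle types are F_20 (5T3) of order 20, S_5 (5T5) of order 120; the others are excluded. The observed types are precisely the cycle types that occur in F_20 (5T3) (apart from the identity). Each of the other remaining candidates has further cycle types, and by the Chebotarev density theorem the matching factorization patterns would occur for a proportion of primes equal to their share of the group: S_5 (5T5) additionally contains elements of type 3+2, 3+1+1, 2+1+1+1 (50 of its 120 elements, about 42% of primes). None of the 18 primes tested shows any such pattern (for each of these groups the chance of that is below 10^-4), which rules them out. Hence G = F_20 (5T3), of order 20. The Galois group F_20 (5T3) has order 20, so the splitting field has degree 20 over Q.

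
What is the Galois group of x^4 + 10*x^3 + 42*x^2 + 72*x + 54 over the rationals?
The polynomial is an irreducible quartic over Q and its discriminant is 2286144 = 1512^2, a perfect square, so the Galois group is contained in A_4. The resolvent cubic y^3 - 42*y^2 + 504*y - 1512 is irreducible over Q. An irreducible resolvent with square discriminant gives A_4.

A_4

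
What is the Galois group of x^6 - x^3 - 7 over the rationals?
6T9: S_3 x S_3

The polynomial f is an irreducible sextic over Q, so G = Gal(f/Q) is one of the 16 transitive subgroups 6T1, ..., 6T16 of S_6. The discriminant of f is 871199469, which is not a perfect square, so G is not contained in A_6. The transitive groups of degree 6 not contained in A_6 are: C_6 (6T1, order 6), S_3 (6T2, order 6), D_6 (6T3, order 12), C_3 x S_3 (6T5, order 18), A_4 x C_2 (6T6, order 24), S_4 (6T8, order 24), S_3 x S_3 (6T9, order 36), S_4 x C_2 (6T11, order 48), (S_3 x S_3) : C_2 (6T13, order 72), PGL(2,5) (6T14, order 120), S_6 (6T16, order 720). By Dedekind's theorem, for a prime p not dividing disc(f) the degrees of the irreducible factors of f mod p form the cycle type of an element of G. Factoring f modulo the 16 such primes p <= 67 (skipping 3, 7, 29, which divide the discriminant), each new pattern first appears at: mod 2: f = (x^6 + x^3 + 1), pattern 6; mod 5: f = (x + 1)(x + 2)(x^2 + 3x + 4)(x^2 + 4x + 1), pattern 2+2+1+1; mod 13: f = (x + 2)(x + 5)(x + 6)(x^3 + 4), pattern 3+1+1+1; mod 19: f = (x^2 + 10x + 15)(x^2 + 13x + 13)(x^2 + 15x + 10), pattern 2+2+2; mod 67: f = (x^3 + 18)(x^3 + 48), pattern 3+3. No other pattern occurs in this range, so the set of observed cycle types is {6, 2+2+1+1, 3+1+1+1, 2+2+2, 3+3}. The candidates containing elements of all these cycle types are S_3 x S_3 (6T9) of order 36, (S_3 x S_3) : C_2 (6T13) of order 72, S_6 (6T16) of order 720; the others are excluded. The observed types are precisely the cycle types that occur in S_3 x S_3 (6T9) (apart from the identity). Each of the other remaining candidates has further cycle types, and by the Chebotarev density theorem the matching factorization patterns would occur for a proportion of primes equal to their share of the group: (S_3 x S_3) : C_2 (6T13) additionally contains elements of type 4+2, 3+2+1, 2+1+1+1+1 (36 of its 72 elements, about 50% of primes); S_6 (6T16) additionally contains elements of type 5+1, 4+2, 4+1+1, 3+2+1, 2+1+1+1+1 (459 of its 720 elements, about 64% of primes). None of the 16 primes tested shows any such pattern (for each of these groups the chance of that is below 10^-4), which rules them out. Hence G = S_3 x S_3 (6T9), of order 36.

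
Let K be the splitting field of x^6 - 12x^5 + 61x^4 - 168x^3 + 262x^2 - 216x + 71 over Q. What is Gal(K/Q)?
The polynomial f is an irreducible sextic over Q, so G = Gal(f/Q) is one of the 16 transitive subgroups 6T1, ..., 6T16 of S_6. The discriminant of f is 153664 = 392^2, a perfect square, so G is contained in A_6. The transitive groups of degree 6 contained in A_6 are: A_4 (6T4, order 12), S_4 (6T7, order 24), (C_3 x C_3) : C_4 (6T10, order 36), PSL(2,5) (6T12, order 60), A_6 (6T15, order 360). By Dedekind's theorem, for a prime p not dividing disc(f) the degrees of the irreducible factors of f mod p form the cycle type of an element of G. Factoring f modulo the 33 such primes p <= 149 (skipping 2, 7, which divide the discriminant), each new pattern first appears at: mod 3: f = (x^3 + 2x + 1)(x^3 + 2x + 2), pattern 3+3; mod 13: f = (x + 4)(x + 5)(x^2 + 9x + 9)(x^2 + 9x + 10), pattern 2+2+1+1. No other pattern occurs in this range, so the set of observed cycle types is {3+3, 2+2+1+1}. The candidates containing elements of all these cycle types are A_4 (6T4) of order 12, S_4 (6T7) of order 24, (C_3 x C_3) : C_4 (6T10) of order 36, PSL(2,5) (6T12) of order 60, A_6 (6T15) of order 360; the others are excluded. The observed types are precisely the cycle types that occur in A_4 (6T4) (apart from the identity). Each of the other remaining candidates has further cycle types, and by the Chebotarev density theorem the matching factorization patterns would occur for a proportion of primes equal to their share of the group: S_4 (6T7) additionally contains elements of type 4+2 (6 of its 24 elements, about 25% of primes); (C_3 x C_3) : C_4 (6T10) additionally contains elements of type 4+2, 3+1+1+1 (22 of its 36 elements, about 61% of primes); PSL(2,5) (6T12) additionally contains elements of type 5+1 (24 of its 60 elements, about 40% of primes); A_6 (6T15) additionally contains elements of type 5+1, 4+2, 3+1+1+1 (274 of its 360 elements, about 76% of primes). None of the 33 primes tested shows any such pattern (for each of these groups the chance of that is below 10^-4), which rules them out. Hence G = A_4 (6T4), of order 12.

A_4 (order 12)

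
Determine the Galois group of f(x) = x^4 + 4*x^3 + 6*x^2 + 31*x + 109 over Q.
S_4 (also written S4)

The polynomial is an irreducible quartic over Q and its discriminant is 121699989, which is not a perfect square, so the Galois group is not contained in A_4. The resolvent cubic y^3 - 6*y^2 - 312*y - 89 is irreducible over Q. An irreducible resolvent with non-square discriminant gives S_4.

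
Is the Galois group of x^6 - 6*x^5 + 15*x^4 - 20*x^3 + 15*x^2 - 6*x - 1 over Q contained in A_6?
No

The polynomial is irreducible of degree 6 over Q. Its discriminant is 1492992, which is not a perfect square. A Galois group lies in the alternating group exactly when the discriminant is a square in Q, so the Galois group (D_6) is not contained in A_6.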